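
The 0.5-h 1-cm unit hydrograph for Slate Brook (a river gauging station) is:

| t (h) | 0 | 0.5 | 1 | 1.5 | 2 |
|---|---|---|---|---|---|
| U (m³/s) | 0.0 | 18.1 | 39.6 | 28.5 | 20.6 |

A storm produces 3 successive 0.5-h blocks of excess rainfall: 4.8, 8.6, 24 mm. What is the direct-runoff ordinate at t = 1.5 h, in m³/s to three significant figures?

Q ≈ 91.2 m³/s

By discrete convolution, Q_j = Σ (P_i / 10 mm) · U_{j−i}.
At t = 1.5 h (j=3): Q = (4.8/10)·28.5 + (8.6/10)·39.6 + (24/10)·18.1 = 91.2 m³/s.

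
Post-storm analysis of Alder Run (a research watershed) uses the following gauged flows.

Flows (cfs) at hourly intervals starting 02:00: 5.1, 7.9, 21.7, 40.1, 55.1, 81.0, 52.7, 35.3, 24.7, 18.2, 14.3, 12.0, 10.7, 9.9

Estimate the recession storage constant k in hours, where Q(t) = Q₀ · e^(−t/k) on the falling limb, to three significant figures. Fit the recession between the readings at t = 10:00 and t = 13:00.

On the falling limb, Q drops from 24.7 to 12.0 cfs between t = 10:00 and t = 13:00 (Δt = 3 h).
k = −Δt / ln(Q₂/Q₁) = −3 / ln(12.0/24.7) = 4.16 h.

k ≈ 4.16 h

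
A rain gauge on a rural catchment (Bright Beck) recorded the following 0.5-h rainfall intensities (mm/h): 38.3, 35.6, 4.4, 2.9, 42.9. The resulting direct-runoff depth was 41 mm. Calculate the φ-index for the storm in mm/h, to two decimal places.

φ ≈ 11.60 mm/h

Only the 3 blocks with intensity above φ contribute runoff: 38.3, 35.6, 42.9 mm/h.
Σ(I−φ)·Δt = d  ⇒  (38.3+35.6+42.9 − 3φ)·0.5 = 41
φ = (116.8 − 41/0.5) / 3 = 11.60 mm/h.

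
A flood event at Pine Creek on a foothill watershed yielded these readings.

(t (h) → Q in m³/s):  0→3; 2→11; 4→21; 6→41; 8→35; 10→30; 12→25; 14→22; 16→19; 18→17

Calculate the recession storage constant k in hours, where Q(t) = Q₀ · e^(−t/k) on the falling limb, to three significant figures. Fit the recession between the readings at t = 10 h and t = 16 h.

k ≈ 13.1 h

On the falling limb, Q drops from 30 to 19 m³/s between t = 10 h and t = 16 h (Δt = 6 h).
k = −Δt / ln(Q₂/Q₁) = −6 / ln(19/30) = 13.1 h.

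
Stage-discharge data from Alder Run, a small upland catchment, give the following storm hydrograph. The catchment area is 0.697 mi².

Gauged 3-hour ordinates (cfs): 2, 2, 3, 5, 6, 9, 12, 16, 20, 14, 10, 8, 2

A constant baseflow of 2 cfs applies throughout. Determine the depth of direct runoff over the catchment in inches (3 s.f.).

d ≈ 0.554 in

Direct runoff: 0.0, 0.0, 1.0, 3.0, 4.0, 7.0, 10.0, 14.0, 18.0, 12.0, 8.0, 6.0, 0.0 cfs; ΣQ_DR = 83.00 cfs.
V = ΣQ_DR · Δt = 83.00 × 10800 s = 8.964 × 10^5 ft³.
Over A = 0.697 mi², depth = V / A = 0.554 in.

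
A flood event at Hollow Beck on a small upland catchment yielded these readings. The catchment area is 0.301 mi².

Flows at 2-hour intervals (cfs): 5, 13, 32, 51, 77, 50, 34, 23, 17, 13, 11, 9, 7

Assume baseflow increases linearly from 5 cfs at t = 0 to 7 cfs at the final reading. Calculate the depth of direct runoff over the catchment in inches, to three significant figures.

d ≈ 2.72 in

Direct runoff: 0.00, 7.83, 26.67, 45.50, 71.33, 44.17, 28.00, 16.83, 10.67, 6.50, 4.33, 2.17, 0.00 cfs; ΣQ_DR = 264.0 cfs.
V = ΣQ_DR · Δt = 264.0 × 7200 s = 1.901 × 10^6 ft³.
Over A = 0.301 mi², depth = V / A = 2.72 in.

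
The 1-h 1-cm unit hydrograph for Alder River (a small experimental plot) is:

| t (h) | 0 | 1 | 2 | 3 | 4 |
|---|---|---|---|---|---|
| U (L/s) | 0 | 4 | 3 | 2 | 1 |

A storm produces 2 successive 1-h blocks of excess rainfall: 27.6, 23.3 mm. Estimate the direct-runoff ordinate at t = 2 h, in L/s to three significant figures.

By discrete convolution, Q_j = Σ (P_i / 10 mm) · U_{j−i}.
At t = 2 h (j=2): Q = (27.6/10)·3 + (23.3/10)·4 = 17.6 L/s.

Q ≈ 17.6 L/s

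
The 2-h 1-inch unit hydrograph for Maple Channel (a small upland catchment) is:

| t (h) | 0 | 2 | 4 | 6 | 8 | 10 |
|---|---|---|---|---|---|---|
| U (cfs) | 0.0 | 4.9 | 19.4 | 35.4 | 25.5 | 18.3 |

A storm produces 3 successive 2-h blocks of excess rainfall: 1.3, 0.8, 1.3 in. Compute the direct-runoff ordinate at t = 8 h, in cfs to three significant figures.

By discrete convolution, Q_j = Σ (P_i / 1 in) · U_{j−i}.
At t = 8 h (j=4): Q = (1.3/1)·25.5 + (0.8/1)·35.4 + (1.3/1)·19.4 = 86.7 cfs.

Q ≈ 86.7 cfs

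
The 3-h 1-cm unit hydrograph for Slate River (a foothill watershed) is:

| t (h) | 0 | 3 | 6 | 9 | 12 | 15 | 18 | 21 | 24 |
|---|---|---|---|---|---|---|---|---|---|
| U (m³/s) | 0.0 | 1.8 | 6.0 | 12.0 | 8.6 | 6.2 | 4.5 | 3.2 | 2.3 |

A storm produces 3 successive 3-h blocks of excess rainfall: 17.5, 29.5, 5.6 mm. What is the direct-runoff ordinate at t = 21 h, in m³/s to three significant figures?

By discrete convolution, Q_j = Σ (P_i / 10 mm) · U_{j−i}.
At t = 21 h (j=7): Q = (17.5/10)·3.2 + (29.5/10)·4.5 + (5.6/10)·6.2 = 22.3 m³/s.

Q ≈ 22.3 m³/s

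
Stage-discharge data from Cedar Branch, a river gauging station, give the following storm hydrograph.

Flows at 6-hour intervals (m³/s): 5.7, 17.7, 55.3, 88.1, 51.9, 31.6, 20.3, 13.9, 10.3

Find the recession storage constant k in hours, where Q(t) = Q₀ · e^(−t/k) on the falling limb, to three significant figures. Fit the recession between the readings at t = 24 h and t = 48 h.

k ≈ 14.8 h

On the falling limb, Q drops from 51.9 to 10.3 m³/s between t = 24 h and t = 48 h (Δt = 24 h).
k = −Δt / ln(Q₂/Q₁) = −24 / ln(10.3/51.9) = 14.8 h.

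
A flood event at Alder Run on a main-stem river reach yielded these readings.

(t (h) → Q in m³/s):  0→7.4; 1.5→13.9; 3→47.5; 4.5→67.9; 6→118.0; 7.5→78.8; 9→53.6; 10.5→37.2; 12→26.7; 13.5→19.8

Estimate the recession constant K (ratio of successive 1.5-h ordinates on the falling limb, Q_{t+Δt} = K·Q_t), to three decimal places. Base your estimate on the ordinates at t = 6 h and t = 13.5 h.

K ≈ 0.700

Using the recession-limb readings at t = 6 h and t = 13.5 h: Q falls from 118.0 to 19.8 m³/s over 5 intervals.
K = (Q₂/Q₁)^(1/5) = (19.8/118.0)^(1/5) = 0.700.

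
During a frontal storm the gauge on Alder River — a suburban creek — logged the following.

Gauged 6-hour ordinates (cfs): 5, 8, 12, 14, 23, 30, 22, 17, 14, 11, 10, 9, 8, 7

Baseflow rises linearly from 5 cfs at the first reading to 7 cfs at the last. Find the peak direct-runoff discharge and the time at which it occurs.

Subtracting baseflow gives direct-runoff ordinates: 0.00, 2.85, 6.69, 8.54, 17.38, 24.23, 16.08, 10.92, 7.77, 4.62, 3.46, 2.31, 1.15, 0.00 cfs.
The maximum is 24.23 cfs, occurring at the reading for t = 30 h.

Q_p = 24.23 cfs at t = 30 h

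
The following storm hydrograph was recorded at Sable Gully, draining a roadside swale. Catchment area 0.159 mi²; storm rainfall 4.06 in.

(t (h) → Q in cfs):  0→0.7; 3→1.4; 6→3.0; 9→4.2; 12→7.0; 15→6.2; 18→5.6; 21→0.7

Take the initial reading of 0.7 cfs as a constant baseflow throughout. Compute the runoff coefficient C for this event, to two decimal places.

C ≈ 0.17

ΣQ_DR = 23.20 cfs; V = ΣQ_DR·Δt = 2.506 × 10^5 ft³.
Runoff depth d = V / A = 0.6783 in.
C = d / P = 0.6783 / 4.06 = 0.17.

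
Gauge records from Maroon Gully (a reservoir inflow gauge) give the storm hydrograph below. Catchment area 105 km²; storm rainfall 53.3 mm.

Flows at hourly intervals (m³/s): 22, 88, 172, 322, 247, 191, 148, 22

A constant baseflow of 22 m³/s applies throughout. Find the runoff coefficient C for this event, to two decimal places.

ΣQ_DR = 1036 m³/s; V = ΣQ_DR·Δt = 3.730 × 10^6 m³.
Runoff depth d = V / A = 35.52 mm.
C = d / P = 35.52 / 53.3 = 0.67.

C ≈ 0.67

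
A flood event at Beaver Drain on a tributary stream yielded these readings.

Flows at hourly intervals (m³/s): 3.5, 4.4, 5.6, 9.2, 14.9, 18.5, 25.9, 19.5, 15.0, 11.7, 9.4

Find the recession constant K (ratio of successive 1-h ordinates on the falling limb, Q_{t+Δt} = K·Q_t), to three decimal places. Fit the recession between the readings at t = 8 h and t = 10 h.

K ≈ 0.792

Using the recession-limb readings at t = 8 h and t = 10 h: Q falls from 15.0 to 9.4 m³/s over 2 intervals.
K = (Q₂/Q₁)^(1/2) = (9.4/15.0)^(1/2) = 0.792.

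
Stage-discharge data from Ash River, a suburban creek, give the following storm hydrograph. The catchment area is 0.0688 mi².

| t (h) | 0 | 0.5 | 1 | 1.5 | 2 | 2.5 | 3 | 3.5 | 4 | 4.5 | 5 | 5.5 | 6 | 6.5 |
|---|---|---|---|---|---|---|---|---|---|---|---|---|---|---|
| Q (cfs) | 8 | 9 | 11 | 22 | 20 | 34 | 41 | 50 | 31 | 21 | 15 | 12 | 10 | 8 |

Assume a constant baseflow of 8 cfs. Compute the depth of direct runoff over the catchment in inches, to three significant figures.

d ≈ 2.03 in

Direct runoff: 0.0, 1.0, 3.0, 14.0, 12.0, 26.0, 33.0, 42.0, 23.0, 13.0, 7.0, 4.0, 2.0, 0.0 cfs; ΣQ_DR = 180.0 cfs.
V = ΣQ_DR · Δt = 180.0 × 1800 s = 3.240 × 10^5 ft³.
Over A = 0.0688 mi², depth = V / A = 2.03 in.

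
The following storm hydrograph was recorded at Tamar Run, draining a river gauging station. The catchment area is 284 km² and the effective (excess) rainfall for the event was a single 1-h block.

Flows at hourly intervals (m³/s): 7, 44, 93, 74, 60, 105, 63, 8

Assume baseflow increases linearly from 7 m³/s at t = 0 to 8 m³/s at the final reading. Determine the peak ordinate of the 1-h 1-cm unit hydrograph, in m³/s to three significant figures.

Direct runoff: 0.00, 36.86, 85.71, 66.57, 52.43, 97.29, 55.14, 0.00 m³/s; ΣQ_DR = 394.0 m³/s, peak = 97.29 m³/s.
Runoff depth d = ΣQ_DR·Δt / A = 394.0 × 3600 / (284 km²) = 4.994 mm.
The 1-cm UH is the DRH scaled by (10 mm)/d, so U_p = 97.29 × 10/4.994 = 195 m³/s.

U_p ≈ 195 m³/s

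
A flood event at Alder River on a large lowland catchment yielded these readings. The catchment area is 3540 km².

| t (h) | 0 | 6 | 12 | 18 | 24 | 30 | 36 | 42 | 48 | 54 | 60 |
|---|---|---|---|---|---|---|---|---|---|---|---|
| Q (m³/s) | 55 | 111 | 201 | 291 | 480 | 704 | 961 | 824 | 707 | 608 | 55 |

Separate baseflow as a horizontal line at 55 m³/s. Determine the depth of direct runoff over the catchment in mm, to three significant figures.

Direct runoff: 0.0, 56.0, 146.0, 236.0, 425.0, 649.0, 906.0, 769.0, 652.0, 553.0, 0.0 m³/s; ΣQ_DR = 4392 m³/s.
V = ΣQ_DR · Δt = 4392 × 21600 s = 9.487 × 10^7 m³.
Over A = 3540 km², depth = V / A = 26.8 mm.

d ≈ 26.8 mm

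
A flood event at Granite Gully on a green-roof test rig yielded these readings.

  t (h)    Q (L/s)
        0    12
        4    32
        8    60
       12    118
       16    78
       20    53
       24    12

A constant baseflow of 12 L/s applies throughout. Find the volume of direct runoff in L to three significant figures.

V ≈ 4.05 × 10^6 L

Direct-runoff ordinates (Q − Q_b): 0.0, 20.0, 48.0, 106.0, 66.0, 41.0, 0.0 L/s.
ΣQ_DR = 281.0 L/s.
With Δt = 4 h = 14400 s, V = ΣQ_DR · Δt = 281.0 × 14400 = 4.05 × 10^6 L.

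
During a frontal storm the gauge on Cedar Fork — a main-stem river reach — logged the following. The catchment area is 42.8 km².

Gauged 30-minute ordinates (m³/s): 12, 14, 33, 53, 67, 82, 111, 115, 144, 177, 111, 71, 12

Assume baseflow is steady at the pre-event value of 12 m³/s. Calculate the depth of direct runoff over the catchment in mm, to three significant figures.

Direct runoff: 0.0, 2.0, 21.0, 41.0, 55.0, 70.0, 99.0, 103.0, 132.0, 165.0, 99.0, 59.0, 0.0 m³/s; ΣQ_DR = 846.0 m³/s.
V = ΣQ_DR · Δt = 846.0 × 1800 s = 1.523 × 10^6 m³.
Over A = 42.8 km², depth = V / A = 35.6 mm.

d ≈ 35.6 mm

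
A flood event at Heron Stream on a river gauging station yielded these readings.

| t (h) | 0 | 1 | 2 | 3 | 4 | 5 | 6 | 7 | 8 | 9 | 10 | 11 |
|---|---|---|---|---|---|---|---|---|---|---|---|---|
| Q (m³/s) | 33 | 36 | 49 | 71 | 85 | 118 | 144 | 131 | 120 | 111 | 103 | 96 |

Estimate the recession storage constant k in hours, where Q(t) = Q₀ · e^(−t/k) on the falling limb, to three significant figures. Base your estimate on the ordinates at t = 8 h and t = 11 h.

k ≈ 13.4 h

On the falling limb, Q drops from 120 to 96 m³/s between t = 8 h and t = 11 h (Δt = 3 h).
k = −Δt / ln(Q₂/Q₁) = −3 / ln(96/120) = 13.4 h.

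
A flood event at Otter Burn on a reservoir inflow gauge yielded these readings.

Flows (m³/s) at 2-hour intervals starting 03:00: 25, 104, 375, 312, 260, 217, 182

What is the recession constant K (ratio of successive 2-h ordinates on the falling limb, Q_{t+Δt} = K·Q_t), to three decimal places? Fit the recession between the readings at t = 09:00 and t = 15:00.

Using the recession-limb readings at t = 09:00 and t = 15:00: Q falls from 312 to 182 m³/s over 3 intervals.
K = (Q₂/Q₁)^(1/3) = (182/312)^(1/3) = 0.836.

K ≈ 0.836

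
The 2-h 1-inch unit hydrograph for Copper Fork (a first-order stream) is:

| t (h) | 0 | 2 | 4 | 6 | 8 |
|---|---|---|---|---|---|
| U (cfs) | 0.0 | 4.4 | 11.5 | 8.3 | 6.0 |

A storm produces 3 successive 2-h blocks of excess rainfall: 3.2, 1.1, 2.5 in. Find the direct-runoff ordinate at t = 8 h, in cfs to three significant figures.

By discrete convolution, Q_j = Σ (P_i / 1 in) · U_{j−i}.
At t = 8 h (j=4): Q = (3.2/1)·6.0 + (1.1/1)·8.3 + (2.5/1)·11.5 = 57.1 cfs.

Q ≈ 57.1 cfs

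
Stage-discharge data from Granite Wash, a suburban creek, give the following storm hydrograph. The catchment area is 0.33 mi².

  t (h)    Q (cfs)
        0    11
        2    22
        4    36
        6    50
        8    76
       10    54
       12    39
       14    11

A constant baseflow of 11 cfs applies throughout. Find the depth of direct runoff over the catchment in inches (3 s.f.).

Direct runoff: 0.0, 11.0, 25.0, 39.0, 65.0, 43.0, 28.0, 0.0 cfs; ΣQ_DR = 211.0 cfs.
V = ΣQ_DR · Δt = 211.0 × 7200 s = 1.519 × 10^6 ft³.
Over A = 0.33 mi², depth = V / A = 1.98 in.

d ≈ 1.98 in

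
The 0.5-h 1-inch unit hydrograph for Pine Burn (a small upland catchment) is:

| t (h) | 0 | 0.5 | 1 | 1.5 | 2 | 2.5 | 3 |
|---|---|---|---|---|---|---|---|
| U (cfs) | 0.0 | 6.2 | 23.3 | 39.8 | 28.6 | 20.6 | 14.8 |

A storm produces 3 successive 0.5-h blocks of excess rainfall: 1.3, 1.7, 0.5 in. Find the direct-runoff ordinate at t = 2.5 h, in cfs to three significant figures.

By discrete convolution, Q_j = Σ (P_i / 1 in) · U_{j−i}.
At t = 2.5 h (j=5): Q = (1.3/1)·20.6 + (1.7/1)·28.6 + (0.5/1)·39.8 = 95.3 cfs.

Q ≈ 95.3 cfs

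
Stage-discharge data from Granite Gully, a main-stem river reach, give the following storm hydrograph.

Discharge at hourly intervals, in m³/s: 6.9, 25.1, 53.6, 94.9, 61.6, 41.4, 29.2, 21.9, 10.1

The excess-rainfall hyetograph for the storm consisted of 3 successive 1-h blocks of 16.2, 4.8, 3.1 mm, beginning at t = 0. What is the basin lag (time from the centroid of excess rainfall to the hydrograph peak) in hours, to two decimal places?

Centroid of excess rainfall: t_c = Σ P_i·t̄_i / ΣP_i = 0.9564 h (block centres at 0.5, 1.5, 2.5 h).
Hydrograph peak occurs at t = 3 h, so basin lag t_L = 3 − 0.9564 = 2.04 h.

t_L ≈ 2.04 h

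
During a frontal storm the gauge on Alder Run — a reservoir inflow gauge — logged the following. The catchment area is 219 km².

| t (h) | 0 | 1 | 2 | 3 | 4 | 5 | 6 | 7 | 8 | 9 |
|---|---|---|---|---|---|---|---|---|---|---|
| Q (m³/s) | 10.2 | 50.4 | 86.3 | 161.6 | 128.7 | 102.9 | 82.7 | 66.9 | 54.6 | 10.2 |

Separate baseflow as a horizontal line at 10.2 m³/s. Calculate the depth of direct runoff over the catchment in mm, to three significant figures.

d ≈ 10.7 mm

Direct runoff: 0.0, 40.2, 76.1, 151.4, 118.5, 92.7, 72.5, 56.7, 44.4, 0.0 m³/s; ΣQ_DR = 652.5 m³/s.
V = ΣQ_DR · Δt = 652.5 × 3600 s = 2.349 × 10^6 m³.
Over A = 219 km², depth = V / A = 10.7 mm.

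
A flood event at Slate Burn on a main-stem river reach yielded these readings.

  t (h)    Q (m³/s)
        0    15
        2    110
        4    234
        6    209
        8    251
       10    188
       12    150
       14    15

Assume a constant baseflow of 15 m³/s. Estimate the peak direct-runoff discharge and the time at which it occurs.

Q_p = 236.0 m³/s at t = 8 h

Subtracting baseflow gives direct-runoff ordinates: 0.0, 95.0, 219.0, 194.0, 236.0, 173.0, 135.0, 0.0 m³/s.
The maximum is 236.0 m³/s, occurring at the reading for t = 8 h.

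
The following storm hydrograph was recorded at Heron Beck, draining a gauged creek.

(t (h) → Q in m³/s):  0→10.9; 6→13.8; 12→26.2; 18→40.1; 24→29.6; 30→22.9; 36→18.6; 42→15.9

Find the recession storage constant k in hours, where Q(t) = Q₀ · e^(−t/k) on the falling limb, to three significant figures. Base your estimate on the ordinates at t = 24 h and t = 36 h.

k ≈ 25.8 h

On the falling limb, Q drops from 29.6 to 18.6 m³/s between t = 24 h and t = 36 h (Δt = 12 h).
k = −Δt / ln(Q₂/Q₁) = −12 / ln(18.6/29.6) = 25.8 h.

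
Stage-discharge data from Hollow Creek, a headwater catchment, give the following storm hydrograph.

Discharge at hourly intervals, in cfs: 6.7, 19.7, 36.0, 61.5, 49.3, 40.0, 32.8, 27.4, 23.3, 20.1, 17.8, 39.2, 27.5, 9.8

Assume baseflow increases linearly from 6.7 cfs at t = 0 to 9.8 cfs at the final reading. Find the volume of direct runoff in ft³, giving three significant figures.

V ≈ 1.06 × 10^6 ft³

Direct-runoff ordinates (Q − Q_b): 0.00, 12.76, 28.82, 54.08, 41.65, 32.11, 24.67, 19.03, 14.69, 11.25, 8.72, 29.88, 17.94, 0.00 cfs.
ΣQ_DR = 295.6 cfs.
With Δt = 1 h = 3600 s, V = ΣQ_DR · Δt = 295.6 × 3600 = 1.06 × 10^6 ft³.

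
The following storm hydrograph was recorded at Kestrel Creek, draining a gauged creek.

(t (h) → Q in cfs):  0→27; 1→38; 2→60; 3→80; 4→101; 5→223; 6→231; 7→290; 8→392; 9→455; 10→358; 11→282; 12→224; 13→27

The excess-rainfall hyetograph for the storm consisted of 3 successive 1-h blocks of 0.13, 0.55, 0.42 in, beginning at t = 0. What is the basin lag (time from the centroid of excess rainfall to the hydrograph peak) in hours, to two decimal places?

Centroid of excess rainfall: t_c = Σ P_i·t̄_i / ΣP_i = 1.7636 h (block centres at 0.5, 1.5, 2.5 h).
Hydrograph peak occurs at t = 9 h, so basin lag t_L = 9 − 1.7636 = 7.24 h.

t_L ≈ 7.24 h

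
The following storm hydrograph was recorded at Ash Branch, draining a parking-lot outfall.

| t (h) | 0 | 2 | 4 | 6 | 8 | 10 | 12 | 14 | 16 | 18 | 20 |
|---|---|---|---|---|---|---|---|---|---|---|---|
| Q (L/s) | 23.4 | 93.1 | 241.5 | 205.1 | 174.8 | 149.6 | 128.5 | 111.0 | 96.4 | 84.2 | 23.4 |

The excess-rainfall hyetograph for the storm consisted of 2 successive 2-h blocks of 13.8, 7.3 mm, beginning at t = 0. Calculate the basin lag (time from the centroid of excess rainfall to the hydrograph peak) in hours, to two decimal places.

t_L ≈ 2.31 h

Centroid of excess rainfall: t_c = Σ P_i·t̄_i / ΣP_i = 1.6919 h (block centres at 1, 3 h).
Hydrograph peak occurs at t = 4 h, so basin lag t_L = 4 − 1.6919 = 2.31 h.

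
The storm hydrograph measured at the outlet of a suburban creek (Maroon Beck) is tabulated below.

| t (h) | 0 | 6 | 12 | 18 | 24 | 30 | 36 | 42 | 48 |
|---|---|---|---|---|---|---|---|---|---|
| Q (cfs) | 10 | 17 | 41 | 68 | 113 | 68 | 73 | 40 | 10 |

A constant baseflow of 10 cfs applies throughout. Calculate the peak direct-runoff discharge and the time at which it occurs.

Q_p = 103.0 cfs at t = 24 h

Subtracting baseflow gives direct-runoff ordinates: 0.0, 7.0, 31.0, 58.0, 103.0, 58.0, 63.0, 30.0, 0.0 cfs.
The maximum is 103.0 cfs, occurring at the reading for t = 24 h.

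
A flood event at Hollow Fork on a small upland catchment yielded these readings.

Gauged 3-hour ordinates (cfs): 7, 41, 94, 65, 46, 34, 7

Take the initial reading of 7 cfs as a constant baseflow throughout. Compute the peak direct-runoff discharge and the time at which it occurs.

Subtracting baseflow gives direct-runoff ordinates: 0.0, 34.0, 87.0, 58.0, 39.0, 27.0, 0.0 cfs.
The maximum is 87.0 cfs, occurring at the reading for t = 6 h.

Q_p = 87.0 cfs at t = 6 h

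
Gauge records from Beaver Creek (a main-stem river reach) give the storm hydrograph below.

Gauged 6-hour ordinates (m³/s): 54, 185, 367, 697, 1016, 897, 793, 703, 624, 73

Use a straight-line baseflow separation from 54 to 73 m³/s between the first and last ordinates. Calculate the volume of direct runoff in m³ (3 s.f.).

Direct-runoff ordinates (Q − Q_b): 0.00, 128.89, 308.78, 636.67, 953.56, 832.44, 726.33, 634.22, 553.11, 0.00 m³/s.
ΣQ_DR = 4774 m³/s.
With Δt = 6 h = 21600 s, V = ΣQ_DR · Δt = 4774 × 21600 = 1.03 × 10^8 m³.

V ≈ 1.03 × 10^8 m³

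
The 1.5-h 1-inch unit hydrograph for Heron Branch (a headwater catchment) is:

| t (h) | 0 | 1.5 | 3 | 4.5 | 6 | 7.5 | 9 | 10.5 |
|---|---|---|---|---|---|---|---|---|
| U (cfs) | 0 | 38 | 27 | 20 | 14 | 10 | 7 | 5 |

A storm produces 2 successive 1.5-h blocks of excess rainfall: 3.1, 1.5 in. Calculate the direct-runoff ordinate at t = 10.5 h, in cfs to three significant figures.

By discrete convolution, Q_j = Σ (P_i / 1 in) · U_{j−i}.
At t = 10.5 h (j=7): Q = (3.1/1)·5 + (1.5/1)·7 = 26.0 cfs.

Q ≈ 26.0 cfs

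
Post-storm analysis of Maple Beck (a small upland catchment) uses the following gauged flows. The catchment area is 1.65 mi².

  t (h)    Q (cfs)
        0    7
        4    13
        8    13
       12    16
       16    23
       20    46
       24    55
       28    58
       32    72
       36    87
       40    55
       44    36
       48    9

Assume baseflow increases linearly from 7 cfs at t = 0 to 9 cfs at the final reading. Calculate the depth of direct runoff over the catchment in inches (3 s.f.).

Direct runoff: 0.00, 5.83, 5.67, 8.50, 15.33, 38.17, 47.00, 49.83, 63.67, 78.50, 46.33, 27.17, 0.00 cfs; ΣQ_DR = 386.0 cfs.
V = ΣQ_DR · Δt = 386.0 × 14400 s = 5.558 × 10^6 ft³.
Over A = 1.65 mi², depth = V / A = 1.45 in.

d ≈ 1.45 in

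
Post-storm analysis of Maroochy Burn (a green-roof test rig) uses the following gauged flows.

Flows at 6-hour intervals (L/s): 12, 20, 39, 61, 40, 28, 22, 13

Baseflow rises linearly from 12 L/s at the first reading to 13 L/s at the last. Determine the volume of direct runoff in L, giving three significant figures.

Direct-runoff ordinates (Q − Q_b): 0.00, 7.86, 26.71, 48.57, 27.43, 15.29, 9.14, 0.00 L/s.
ΣQ_DR = 135.0 L/s.
With Δt = 6 h = 21600 s, V = ΣQ_DR · Δt = 135.0 × 21600 = 2.92 × 10^6 L.

V ≈ 2.92 × 10^6 L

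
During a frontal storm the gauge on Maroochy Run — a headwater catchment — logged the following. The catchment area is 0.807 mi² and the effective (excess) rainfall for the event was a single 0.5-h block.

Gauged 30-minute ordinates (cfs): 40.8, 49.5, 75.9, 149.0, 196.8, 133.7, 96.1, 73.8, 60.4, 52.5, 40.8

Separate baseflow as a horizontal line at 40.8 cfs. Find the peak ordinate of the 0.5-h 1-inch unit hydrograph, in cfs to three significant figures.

Direct runoff: 0.0, 8.7, 35.1, 108.2, 156.0, 92.9, 55.3, 33.0, 19.6, 11.7, 0.0 cfs; ΣQ_DR = 520.5 cfs, peak = 156.0 cfs.
Runoff depth d = ΣQ_DR·Δt / A = 520.5 × 1800 / (0.807 mi²) = 0.4997 in.
The 1-inch UH is the DRH scaled by (1 in)/d, so U_p = 156.0 × 1/0.4997 = 312 cfs.

U_p ≈ 312 cfs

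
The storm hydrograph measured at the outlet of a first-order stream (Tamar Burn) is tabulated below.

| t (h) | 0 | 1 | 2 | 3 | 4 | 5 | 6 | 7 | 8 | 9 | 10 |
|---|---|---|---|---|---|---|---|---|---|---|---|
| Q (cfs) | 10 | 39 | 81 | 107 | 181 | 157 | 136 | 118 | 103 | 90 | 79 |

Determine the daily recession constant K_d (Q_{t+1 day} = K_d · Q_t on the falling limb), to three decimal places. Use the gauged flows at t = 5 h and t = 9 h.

Between t = 5 h and t = 9 h the flow falls from 157 to 90 cfs over 4×1 h = 4 h.
Per-interval ratio K = (90/157)^(1/4) = 0.8701; K_d = K^(24/1) = 0.035.

K_d ≈ 0.035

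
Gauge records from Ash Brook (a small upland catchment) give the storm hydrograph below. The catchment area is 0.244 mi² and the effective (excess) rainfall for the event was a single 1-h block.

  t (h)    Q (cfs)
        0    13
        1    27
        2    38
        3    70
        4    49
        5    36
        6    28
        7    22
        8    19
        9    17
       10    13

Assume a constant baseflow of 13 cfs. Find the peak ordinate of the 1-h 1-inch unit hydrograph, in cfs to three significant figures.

Direct runoff: 0.0, 14.0, 25.0, 57.0, 36.0, 23.0, 15.0, 9.0, 6.0, 4.0, 0.0 cfs; ΣQ_DR = 189.0 cfs, peak = 57.0 cfs.
Runoff depth d = ΣQ_DR·Δt / A = 189.0 × 3600 / (0.244 mi²) = 1.200 in.
The 1-inch UH is the DRH scaled by (1 in)/d, so U_p = 57.0 × 1/1.200 = 47.5 cfs.

U_p ≈ 47.5 cfs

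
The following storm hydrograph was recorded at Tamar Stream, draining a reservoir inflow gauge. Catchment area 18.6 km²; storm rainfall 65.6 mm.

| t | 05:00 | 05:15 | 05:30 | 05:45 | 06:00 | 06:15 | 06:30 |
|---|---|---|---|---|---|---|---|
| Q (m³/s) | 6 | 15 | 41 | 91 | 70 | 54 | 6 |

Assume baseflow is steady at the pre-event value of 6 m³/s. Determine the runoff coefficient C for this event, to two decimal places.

ΣQ_DR = 241.0 m³/s; V = ΣQ_DR·Δt = 2.169 × 10^5 m³.
Runoff depth d = V / A = 11.66 mm.
C = d / P = 11.66 / 65.6 = 0.18.

C ≈ 0.18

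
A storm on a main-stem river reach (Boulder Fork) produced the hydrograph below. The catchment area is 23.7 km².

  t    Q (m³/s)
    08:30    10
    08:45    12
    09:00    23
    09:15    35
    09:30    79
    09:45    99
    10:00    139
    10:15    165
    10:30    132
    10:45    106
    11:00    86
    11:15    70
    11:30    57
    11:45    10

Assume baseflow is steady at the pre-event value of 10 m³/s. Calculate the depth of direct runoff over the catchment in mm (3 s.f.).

Direct runoff: 0.0, 2.0, 13.0, 25.0, 69.0, 89.0, 129.0, 155.0, 122.0, 96.0, 76.0, 60.0, 47.0, 0.0 m³/s; ΣQ_DR = 883.0 m³/s.
V = ΣQ_DR · Δt = 883.0 × 900 s = 7.947 × 10^5 m³.
Over A = 23.7 km², depth = V / A = 33.5 mm.

d ≈ 33.5 mm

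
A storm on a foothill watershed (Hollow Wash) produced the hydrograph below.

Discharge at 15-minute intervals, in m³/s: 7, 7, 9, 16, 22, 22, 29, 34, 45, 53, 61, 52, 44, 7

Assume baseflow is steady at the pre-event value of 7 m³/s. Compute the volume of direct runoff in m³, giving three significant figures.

V ≈ 2.79 × 10^5 m³

Direct-runoff ordinates (Q − Q_b): 0.0, 0.0, 2.0, 9.0, 15.0, 15.0, 22.0, 27.0, 38.0, 46.0, 54.0, 45.0, 37.0, 0.0 m³/s.
ΣQ_DR = 310.0 m³/s.
With Δt = 0.25 h = 900 s, V = ΣQ_DR · Δt = 310.0 × 900 = 2.79 × 10^5 m³.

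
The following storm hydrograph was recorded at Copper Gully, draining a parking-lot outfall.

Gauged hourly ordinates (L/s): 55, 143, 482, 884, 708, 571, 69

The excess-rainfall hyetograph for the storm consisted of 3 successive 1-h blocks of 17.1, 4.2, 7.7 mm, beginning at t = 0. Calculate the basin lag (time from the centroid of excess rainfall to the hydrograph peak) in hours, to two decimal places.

t_L ≈ 1.82 h

Centroid of excess rainfall: t_c = Σ P_i·t̄_i / ΣP_i = 1.1759 h (block centres at 0.5, 1.5, 2.5 h).
Hydrograph peak occurs at t = 3 h, so basin lag t_L = 3 − 1.1759 = 1.82 h.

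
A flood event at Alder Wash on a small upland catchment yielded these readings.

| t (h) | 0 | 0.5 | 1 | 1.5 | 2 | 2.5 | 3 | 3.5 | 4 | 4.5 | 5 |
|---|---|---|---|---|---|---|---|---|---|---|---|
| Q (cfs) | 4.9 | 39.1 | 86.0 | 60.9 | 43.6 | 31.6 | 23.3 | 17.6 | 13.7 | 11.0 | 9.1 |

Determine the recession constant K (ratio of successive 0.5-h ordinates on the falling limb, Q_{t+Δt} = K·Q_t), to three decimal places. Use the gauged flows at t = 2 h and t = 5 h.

K ≈ 0.770

Using the recession-limb readings at t = 2 h and t = 5 h: Q falls from 43.6 to 9.1 cfs over 6 intervals.
K = (Q₂/Q₁)^(1/6) = (9.1/43.6)^(1/6) = 0.770.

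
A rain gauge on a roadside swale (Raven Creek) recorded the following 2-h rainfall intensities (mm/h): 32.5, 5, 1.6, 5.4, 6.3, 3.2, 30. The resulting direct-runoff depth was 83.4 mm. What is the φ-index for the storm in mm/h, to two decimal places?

φ ≈ 10.40 mm/h

Only the 2 blocks with intensity above φ contribute runoff: 32.5, 30 mm/h.
Σ(I−φ)·Δt = d  ⇒  (32.5+30 − 2φ)·2 = 83.4
φ = (62.50 − 83.4/2) / 2 = 10.40 mm/h.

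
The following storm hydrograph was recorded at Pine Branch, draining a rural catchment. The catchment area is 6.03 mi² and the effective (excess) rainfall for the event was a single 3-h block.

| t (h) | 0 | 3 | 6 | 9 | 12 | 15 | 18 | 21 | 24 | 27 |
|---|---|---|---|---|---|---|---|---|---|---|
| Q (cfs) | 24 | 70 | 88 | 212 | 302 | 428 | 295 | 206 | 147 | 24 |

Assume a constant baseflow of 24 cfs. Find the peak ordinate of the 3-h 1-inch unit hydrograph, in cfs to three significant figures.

U_p ≈ 337 cfs

Direct runoff: 0.0, 46.0, 64.0, 188.0, 278.0, 404.0, 271.0, 182.0, 123.0, 0.0 cfs; ΣQ_DR = 1556 cfs, peak = 404.0 cfs.
Runoff depth d = ΣQ_DR·Δt / A = 1556 × 10800 / (6.03 mi²) = 1.200 in.
The 1-inch UH is the DRH scaled by (1 in)/d, so U_p = 404.0 × 1/1.200 = 337 cfs.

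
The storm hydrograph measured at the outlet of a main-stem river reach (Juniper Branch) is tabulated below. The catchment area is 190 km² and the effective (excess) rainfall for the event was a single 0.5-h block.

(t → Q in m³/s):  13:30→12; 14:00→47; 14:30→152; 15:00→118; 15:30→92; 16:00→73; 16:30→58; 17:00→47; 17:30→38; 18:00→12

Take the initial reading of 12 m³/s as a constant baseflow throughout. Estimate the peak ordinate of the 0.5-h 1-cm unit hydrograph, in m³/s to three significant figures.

Direct runoff: 0.0, 35.0, 140.0, 106.0, 80.0, 61.0, 46.0, 35.0, 26.0, 0.0 m³/s; ΣQ_DR = 529.0 m³/s, peak = 140.0 m³/s.
Runoff depth d = ΣQ_DR·Δt / A = 529.0 × 1800 / (190 km²) = 5.012 mm.
The 1-cm UH is the DRH scaled by (10 mm)/d, so U_p = 140.0 × 10/5.012 = 279 m³/s.

U_p ≈ 279 m³/s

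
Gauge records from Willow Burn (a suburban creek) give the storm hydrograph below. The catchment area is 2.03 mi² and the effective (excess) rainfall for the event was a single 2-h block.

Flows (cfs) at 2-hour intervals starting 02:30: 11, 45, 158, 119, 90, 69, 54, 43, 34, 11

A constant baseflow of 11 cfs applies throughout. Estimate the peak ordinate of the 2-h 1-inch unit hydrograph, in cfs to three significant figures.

U_p ≈ 184 cfs

Direct runoff: 0.0, 34.0, 147.0, 108.0, 79.0, 58.0, 43.0, 32.0, 23.0, 0.0 cfs; ΣQ_DR = 524.0 cfs, peak = 147.0 cfs.
Runoff depth d = ΣQ_DR·Δt / A = 524.0 × 7200 / (2.03 mi²) = 0.8000 in.
The 1-inch UH is the DRH scaled by (1 in)/d, so U_p = 147.0 × 1/0.8000 = 184 cfs.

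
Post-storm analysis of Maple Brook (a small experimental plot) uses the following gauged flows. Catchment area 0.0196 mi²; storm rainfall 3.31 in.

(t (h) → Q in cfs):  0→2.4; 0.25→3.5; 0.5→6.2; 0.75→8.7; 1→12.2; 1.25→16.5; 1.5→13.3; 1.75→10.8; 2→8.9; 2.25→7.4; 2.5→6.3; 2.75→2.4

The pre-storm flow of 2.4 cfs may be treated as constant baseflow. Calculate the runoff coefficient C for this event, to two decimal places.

ΣQ_DR = 69.80 cfs; V = ΣQ_DR·Δt = 62820 ft³.
Runoff depth d = V / A = 1.380 in.
C = d / P = 1.380 / 3.31 = 0.42.

C ≈ 0.42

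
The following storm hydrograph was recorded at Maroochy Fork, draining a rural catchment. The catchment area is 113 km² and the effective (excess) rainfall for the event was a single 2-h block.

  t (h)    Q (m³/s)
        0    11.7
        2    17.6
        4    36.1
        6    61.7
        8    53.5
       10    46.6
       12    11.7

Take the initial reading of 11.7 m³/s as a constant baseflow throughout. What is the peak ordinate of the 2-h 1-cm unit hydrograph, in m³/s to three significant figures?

U_p ≈ 50.0 m³/s

Direct runoff: 0.0, 5.9, 24.4, 50.0, 41.8, 34.9, 0.0 m³/s; ΣQ_DR = 157.0 m³/s, peak = 50.0 m³/s.
Runoff depth d = ΣQ_DR·Δt / A = 157.0 × 7200 / (113 km²) = 10.00 mm.
The 1-cm UH is the DRH scaled by (10 mm)/d, so U_p = 50.0 × 10/10.00 = 50.0 m³/s.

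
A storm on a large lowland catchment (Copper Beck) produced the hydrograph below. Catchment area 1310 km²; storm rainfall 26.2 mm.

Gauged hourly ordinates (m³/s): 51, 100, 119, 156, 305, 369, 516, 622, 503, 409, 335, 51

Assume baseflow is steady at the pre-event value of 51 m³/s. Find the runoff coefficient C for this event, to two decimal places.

ΣQ_DR = 2924 m³/s; V = ΣQ_DR·Δt = 1.053 × 10^7 m³.
Runoff depth d = V / A = 8.035 mm.
C = d / P = 8.035 / 26.2 = 0.31.

C ≈ 0.31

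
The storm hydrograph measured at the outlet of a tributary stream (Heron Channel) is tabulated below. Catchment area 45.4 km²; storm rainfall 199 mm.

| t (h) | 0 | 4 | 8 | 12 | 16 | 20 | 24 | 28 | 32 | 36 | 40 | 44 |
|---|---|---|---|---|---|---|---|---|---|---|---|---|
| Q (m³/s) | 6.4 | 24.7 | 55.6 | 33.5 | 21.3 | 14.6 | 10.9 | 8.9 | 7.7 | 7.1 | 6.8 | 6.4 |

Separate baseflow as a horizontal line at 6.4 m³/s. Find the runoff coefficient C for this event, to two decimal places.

ΣQ_DR = 127.1 m³/s; V = ΣQ_DR·Δt = 1.830 × 10^6 m³.
Runoff depth d = V / A = 40.31 mm.
C = d / P = 40.31 / 199 = 0.20.

C ≈ 0.20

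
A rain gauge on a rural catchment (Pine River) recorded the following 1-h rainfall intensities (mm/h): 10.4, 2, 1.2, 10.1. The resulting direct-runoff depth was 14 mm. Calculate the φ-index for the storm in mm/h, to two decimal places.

φ ≈ 3.25 mm/h

Only the 2 blocks with intensity above φ contribute runoff: 10.4, 10.1 mm/h.
Σ(I−φ)·Δt = d  ⇒  (10.4+10.1 − 2φ)·1 = 14
φ = (20.50 − 14/1) / 2 = 3.25 mm/h.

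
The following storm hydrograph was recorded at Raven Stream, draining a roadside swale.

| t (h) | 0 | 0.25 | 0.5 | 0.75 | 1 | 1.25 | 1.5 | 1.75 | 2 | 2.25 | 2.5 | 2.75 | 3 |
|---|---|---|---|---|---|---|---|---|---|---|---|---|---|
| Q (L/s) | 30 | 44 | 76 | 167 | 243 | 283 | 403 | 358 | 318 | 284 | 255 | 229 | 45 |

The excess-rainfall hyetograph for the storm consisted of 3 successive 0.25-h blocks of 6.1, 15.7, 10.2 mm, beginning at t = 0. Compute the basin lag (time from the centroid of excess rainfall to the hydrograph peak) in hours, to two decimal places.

Centroid of excess rainfall: t_c = Σ P_i·t̄_i / ΣP_i = 0.4070 h (block centres at 0.125, 0.375, 0.625 h).
Hydrograph peak occurs at t = 1.5 h, so basin lag t_L = 1.5 − 0.4070 = 1.09 h.

t_L ≈ 1.09 h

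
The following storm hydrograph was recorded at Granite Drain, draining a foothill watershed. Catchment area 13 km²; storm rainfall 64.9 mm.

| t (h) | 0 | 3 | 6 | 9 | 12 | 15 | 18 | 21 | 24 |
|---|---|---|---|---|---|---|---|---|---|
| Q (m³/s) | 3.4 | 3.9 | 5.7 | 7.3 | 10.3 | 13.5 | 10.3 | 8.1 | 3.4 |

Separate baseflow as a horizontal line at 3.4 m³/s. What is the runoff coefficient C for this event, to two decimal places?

C ≈ 0.45

ΣQ_DR = 35.30 m³/s; V = ΣQ_DR·Δt = 3.812 × 10^5 m³.
Runoff depth d = V / A = 29.33 mm.
C = d / P = 29.33 / 64.9 = 0.45.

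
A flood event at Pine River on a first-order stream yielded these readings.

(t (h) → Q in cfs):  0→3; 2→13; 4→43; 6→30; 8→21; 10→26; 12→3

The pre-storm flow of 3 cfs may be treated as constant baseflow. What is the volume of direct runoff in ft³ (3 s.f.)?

Direct-runoff ordinates (Q − Q_b): 0.0, 10.0, 40.0, 27.0, 18.0, 23.0, 0.0 cfs.
ΣQ_DR = 118.0 cfs.
With Δt = 2 h = 7200 s, V = ΣQ_DR · Δt = 118.0 × 7200 = 8.50 × 10^5 ft³.

V ≈ 8.50 × 10^5 ft³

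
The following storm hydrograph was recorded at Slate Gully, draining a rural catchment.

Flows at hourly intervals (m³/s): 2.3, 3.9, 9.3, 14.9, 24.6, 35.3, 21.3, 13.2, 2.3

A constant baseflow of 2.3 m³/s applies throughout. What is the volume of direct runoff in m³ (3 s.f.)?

V ≈ 3.83 × 10^5 m³

Direct-runoff ordinates (Q − Q_b): 0.0, 1.6, 7.0, 12.6, 22.3, 33.0, 19.0, 10.9, 0.0 m³/s.
ΣQ_DR = 106.4 m³/s.
With Δt = 1 h = 3600 s, V = ΣQ_DR · Δt = 106.4 × 3600 = 3.83 × 10^5 m³.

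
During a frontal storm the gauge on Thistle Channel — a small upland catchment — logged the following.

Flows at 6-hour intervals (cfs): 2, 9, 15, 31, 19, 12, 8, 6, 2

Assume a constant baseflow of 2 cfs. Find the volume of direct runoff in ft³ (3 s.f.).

V ≈ 1.86 × 10^6 ft³

Direct-runoff ordinates (Q − Q_b): 0.0, 7.0, 13.0, 29.0, 17.0, 10.0, 6.0, 4.0, 0.0 cfs.
ΣQ_DR = 86.00 cfs.
With Δt = 6 h = 21600 s, V = ΣQ_DR · Δt = 86.00 × 21600 = 1.86 × 10^6 ft³.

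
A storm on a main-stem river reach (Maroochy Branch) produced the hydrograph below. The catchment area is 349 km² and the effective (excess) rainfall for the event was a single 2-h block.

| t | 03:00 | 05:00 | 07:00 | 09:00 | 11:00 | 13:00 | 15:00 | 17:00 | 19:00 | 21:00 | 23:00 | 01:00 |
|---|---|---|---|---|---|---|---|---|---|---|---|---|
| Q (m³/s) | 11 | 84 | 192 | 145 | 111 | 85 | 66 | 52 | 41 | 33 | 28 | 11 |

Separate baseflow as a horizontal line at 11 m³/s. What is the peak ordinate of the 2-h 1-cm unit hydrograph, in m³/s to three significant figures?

U_p ≈ 121 m³/s

Direct runoff: 0.0, 73.0, 181.0, 134.0, 100.0, 74.0, 55.0, 41.0, 30.0, 22.0, 17.0, 0.0 m³/s; ΣQ_DR = 727.0 m³/s, peak = 181.0 m³/s.
Runoff depth d = ΣQ_DR·Δt / A = 727.0 × 7200 / (349 km²) = 15.00 mm.
The 1-cm UH is the DRH scaled by (10 mm)/d, so U_p = 181.0 × 10/15.00 = 121 m³/s.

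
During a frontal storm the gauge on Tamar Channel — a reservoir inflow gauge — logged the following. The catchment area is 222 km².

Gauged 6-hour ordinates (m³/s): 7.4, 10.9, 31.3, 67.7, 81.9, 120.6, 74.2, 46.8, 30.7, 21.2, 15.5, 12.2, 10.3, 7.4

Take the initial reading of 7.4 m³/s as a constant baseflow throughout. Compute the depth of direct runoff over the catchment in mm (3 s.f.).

Direct runoff: 0.0, 3.5, 23.9, 60.3, 74.5, 113.2, 66.8, 39.4, 23.3, 13.8, 8.1, 4.8, 2.9, 0.0 m³/s; ΣQ_DR = 434.5 m³/s.
V = ΣQ_DR · Δt = 434.5 × 21600 s = 9.385 × 10^6 m³.
Over A = 222 km², depth = V / A = 42.3 mm.

d ≈ 42.3 mm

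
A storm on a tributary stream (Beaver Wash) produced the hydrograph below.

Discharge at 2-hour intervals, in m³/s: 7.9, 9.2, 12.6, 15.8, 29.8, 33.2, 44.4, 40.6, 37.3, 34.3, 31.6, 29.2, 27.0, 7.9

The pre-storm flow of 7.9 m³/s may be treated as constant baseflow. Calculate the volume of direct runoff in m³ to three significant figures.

Direct-runoff ordinates (Q − Q_b): 0.0, 1.3, 4.7, 7.9, 21.9, 25.3, 36.5, 32.7, 29.4, 26.4, 23.7, 21.3, 19.1, 0.0 m³/s.
ΣQ_DR = 250.2 m³/s.
With Δt = 2 h = 7200 s, V = ΣQ_DR · Δt = 250.2 × 7200 = 1.80 × 10^6 m³.

V ≈ 1.80 × 10^6 m³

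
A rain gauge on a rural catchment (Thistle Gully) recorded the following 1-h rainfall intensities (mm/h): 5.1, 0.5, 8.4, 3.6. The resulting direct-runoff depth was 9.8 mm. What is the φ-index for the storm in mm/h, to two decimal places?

Only the 3 blocks with intensity above φ contribute runoff: 5.1, 8.4, 3.6 mm/h.
Σ(I−φ)·Δt = d  ⇒  (5.1+8.4+3.6 − 3φ)·1 = 9.8
φ = (17.10 − 9.8/1) / 3 = 2.43 mm/h.

φ ≈ 2.43 mm/h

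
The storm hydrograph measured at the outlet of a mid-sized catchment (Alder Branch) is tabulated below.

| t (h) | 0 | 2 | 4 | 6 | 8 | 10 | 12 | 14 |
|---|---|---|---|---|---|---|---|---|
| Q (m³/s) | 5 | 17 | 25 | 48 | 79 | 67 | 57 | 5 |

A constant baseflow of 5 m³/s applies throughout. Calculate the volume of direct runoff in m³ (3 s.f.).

V ≈ 1.89 × 10^6 m³

Direct-runoff ordinates (Q − Q_b): 0.0, 12.0, 20.0, 43.0, 74.0, 62.0, 52.0, 0.0 m³/s.
ΣQ_DR = 263.0 m³/s.
With Δt = 2 h = 7200 s, V = ΣQ_DR · Δt = 263.0 × 7200 = 1.89 × 10^6 m³.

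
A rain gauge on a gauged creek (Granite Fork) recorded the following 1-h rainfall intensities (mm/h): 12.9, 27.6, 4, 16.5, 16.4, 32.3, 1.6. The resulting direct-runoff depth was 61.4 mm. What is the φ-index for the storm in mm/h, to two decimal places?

φ ≈ 8.86 mm/h

Only the 5 blocks with intensity above φ contribute runoff: 12.9, 27.6, 16.5, 16.4, 32.3 mm/h.
Σ(I−φ)·Δt = d  ⇒  (12.9+27.6+16.5+16.4+32.3 − 5φ)·1 = 61.4
φ = (105.7 − 61.4/1) / 5 = 8.86 mm/h.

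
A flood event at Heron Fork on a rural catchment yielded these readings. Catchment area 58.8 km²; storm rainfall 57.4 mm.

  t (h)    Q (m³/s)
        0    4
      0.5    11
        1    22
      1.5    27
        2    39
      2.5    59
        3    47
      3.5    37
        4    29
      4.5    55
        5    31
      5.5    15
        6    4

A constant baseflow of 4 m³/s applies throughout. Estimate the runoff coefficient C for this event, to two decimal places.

ΣQ_DR = 328.0 m³/s; V = ΣQ_DR·Δt = 5.904 × 10^5 m³.
Runoff depth d = V / A = 10.04 mm.
C = d / P = 10.04 / 57.4 = 0.17.

C ≈ 0.17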